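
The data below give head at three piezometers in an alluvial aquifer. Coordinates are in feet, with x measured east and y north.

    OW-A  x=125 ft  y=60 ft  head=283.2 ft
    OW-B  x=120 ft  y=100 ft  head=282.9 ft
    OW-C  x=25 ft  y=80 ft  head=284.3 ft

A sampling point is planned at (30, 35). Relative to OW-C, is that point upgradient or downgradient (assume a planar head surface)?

Differences from OW-A: to OW-B (Δx, Δy, Δh) = (-5, 40, -0.3); to OW-C = (-100, 20, +1.1).
Determinant of the coordinate differences = (-5)·20 − (-100)·40 = 3900.
∂h/∂x = [(-0.3)·20 − (+1.1)·40] / 3900 = -0.01282
∂h/∂y = [(-5)·(+1.1) − (-100)·(-0.3)] / 3900 = -0.009103
Head at (30, 35) = 283.2 + (-0.01282)·(-95) + (-0.009103)·(-25) = 284.65 ft.
That is higher than the 284.3 ft at OW-C, so the point is upgradient.

upgradient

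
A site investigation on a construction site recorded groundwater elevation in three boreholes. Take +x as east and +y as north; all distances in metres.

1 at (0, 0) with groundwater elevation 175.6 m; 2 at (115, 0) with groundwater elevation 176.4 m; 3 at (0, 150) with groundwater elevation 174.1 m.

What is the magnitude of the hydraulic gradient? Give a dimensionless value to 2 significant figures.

∂h/∂x = (176.4 − 175.6) / (115 − 0) = +0.006957
∂h/∂y = (174.1 − 175.6) / (150 − 0) = -0.01000
|∇h| = √(0.006957² + -0.01000²) = 0.01218

0.012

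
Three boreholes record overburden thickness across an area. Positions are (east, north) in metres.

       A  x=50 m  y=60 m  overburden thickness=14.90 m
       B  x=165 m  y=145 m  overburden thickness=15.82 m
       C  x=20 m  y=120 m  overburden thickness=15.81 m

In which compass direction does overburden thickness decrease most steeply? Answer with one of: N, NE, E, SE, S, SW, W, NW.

S

Differences from A: to B (Δx, Δy, Δh) = (115, 85, +0.92); to C = (-30, 60, +0.91).
Determinant of the coordinate differences = 115·60 − (-30)·85 = 9450.
∂d/∂x = [(+0.92)·60 − (+0.91)·85] / 9450 = -0.002344
∂d/∂y = [115·(+0.91) − (-30)·(+0.92)] / 9450 = +0.01399
Steepest decrease is along −∇f = (+0.002344 E, -0.01399 N) → south.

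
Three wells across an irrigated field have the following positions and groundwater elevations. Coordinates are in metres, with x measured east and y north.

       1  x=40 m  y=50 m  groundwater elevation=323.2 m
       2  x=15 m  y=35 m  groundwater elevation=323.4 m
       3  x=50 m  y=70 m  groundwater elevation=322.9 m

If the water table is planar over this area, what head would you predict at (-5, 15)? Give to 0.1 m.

323.7 m

Taking 1 as reference: 2−1 = (-25, -15, +0.2); 3−1 = (10, 20, -0.3).
Determinant of the coordinate differences = (-25)·20 − 10·(-15) = -350.
∂h/∂x = [(+0.2)·20 − (-0.3)·(-15)] / -350 = +0.001429
∂h/∂y = [(-25)·(-0.3) − 10·(+0.2)] / -350 = -0.01571
h(-5, 15) = 323.2 + (+0.001429)·(-45) + (-0.01571)·(-35) = 323.2 -0.064 +0.550 = 323.686 m.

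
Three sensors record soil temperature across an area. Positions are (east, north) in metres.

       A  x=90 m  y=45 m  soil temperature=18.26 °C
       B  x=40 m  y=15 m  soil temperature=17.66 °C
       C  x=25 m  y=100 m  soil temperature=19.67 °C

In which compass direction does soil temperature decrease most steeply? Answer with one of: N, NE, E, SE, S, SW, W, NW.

Taking A as reference: B−A = (-50, -30, -0.60); C−A = (-65, 55, +1.41).
Solve a·Δx + b·Δy = ΔT: det = (-50)·55 − (-65)·(-30) = -4700.
∂T/∂x = [(-0.60)·55 − (+1.41)·(-30)] / -4700 = -0.001979
∂T/∂y = [(-50)·(+1.41) − (-65)·(-0.60)] / -4700 = +0.02330
Steepest decrease is along −∇f = (+0.001979 E, -0.02330 N) → south.

S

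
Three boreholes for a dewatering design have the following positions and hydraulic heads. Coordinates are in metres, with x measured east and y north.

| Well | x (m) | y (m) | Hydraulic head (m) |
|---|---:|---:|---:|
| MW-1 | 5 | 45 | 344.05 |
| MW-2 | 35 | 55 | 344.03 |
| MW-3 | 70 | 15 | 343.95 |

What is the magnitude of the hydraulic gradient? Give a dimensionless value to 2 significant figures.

Differences from MW-1: to MW-2 (Δx, Δy, Δh) = (30, 10, -0.02); to MW-3 = (65, -30, -0.10).
Determinant of the coordinate differences = 30·(-30) − 65·10 = -1550.
∂h/∂x = [(-0.02)·(-30) − (-0.10)·10] / -1550 = -0.001032
∂h/∂y = [30·(-0.10) − 65·(-0.02)] / -1550 = +0.001097
|∇h| = √(-0.001032² + 0.001097²) = 0.001506

0.0015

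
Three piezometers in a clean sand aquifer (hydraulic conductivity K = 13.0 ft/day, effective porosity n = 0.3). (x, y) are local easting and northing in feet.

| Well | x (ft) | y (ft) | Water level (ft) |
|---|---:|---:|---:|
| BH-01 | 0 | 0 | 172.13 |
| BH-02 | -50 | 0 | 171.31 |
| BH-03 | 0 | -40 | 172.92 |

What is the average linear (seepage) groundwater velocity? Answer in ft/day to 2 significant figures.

1.1 ft/day

∂h/∂x = (171.31 − 172.13) / (-50 − 0) = +0.01640
∂h/∂y = (172.92 − 172.13) / (-40 − 0) = -0.01975
|∇h| = √(0.01640² + -0.01975²) = 0.02567
Seepage velocity v = K·i/n = 13.0 × 0.02567 / 0.3 = 1.112 ft/day.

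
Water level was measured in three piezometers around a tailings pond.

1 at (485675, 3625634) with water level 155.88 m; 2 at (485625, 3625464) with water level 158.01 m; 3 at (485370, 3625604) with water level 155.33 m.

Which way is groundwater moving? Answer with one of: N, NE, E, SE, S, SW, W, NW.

N

With h = a·x + b·y + c and 1 as origin, the differences give:
  (-50)·a + (-170)·b = +2.13
  (-305)·a + (-30)·b = -0.55
Eliminate b (×(-30) and ×(-170), subtract): -50350·a = -157.400 → a = ∂h/∂x = +0.003126
Back-substitute: b = ∂h/∂y = -0.01345.
Flow = −∇h = (-0.003126 east, +0.01345 north), which points north.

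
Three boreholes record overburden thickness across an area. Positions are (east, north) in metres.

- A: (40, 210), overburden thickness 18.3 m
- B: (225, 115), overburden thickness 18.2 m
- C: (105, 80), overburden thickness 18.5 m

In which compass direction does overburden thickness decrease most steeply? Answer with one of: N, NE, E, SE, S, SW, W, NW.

NE

Three-point gradient (reference A): Δ to B = (185, -95, -0.1), Δ to C = (65, -130, +0.2).
∂d/∂x = -0.001790, ∂d/∂y = -0.002434 (det = -17875).
Steepest decrease is along −∇f = (+0.001790 E, +0.002434 N) → northeast.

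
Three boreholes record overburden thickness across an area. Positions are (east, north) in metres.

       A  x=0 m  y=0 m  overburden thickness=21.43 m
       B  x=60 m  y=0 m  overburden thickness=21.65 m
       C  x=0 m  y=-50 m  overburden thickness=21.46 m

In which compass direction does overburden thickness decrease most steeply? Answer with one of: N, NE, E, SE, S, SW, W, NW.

W

∂d/∂x = (21.65 − 21.43) / (60 − 0) = +0.003667
∂d/∂y = (21.46 − 21.43) / (-50 − 0) = -0.0006000
Steepest decrease is along −∇f = (-0.003667 E, +0.0006000 N) → west.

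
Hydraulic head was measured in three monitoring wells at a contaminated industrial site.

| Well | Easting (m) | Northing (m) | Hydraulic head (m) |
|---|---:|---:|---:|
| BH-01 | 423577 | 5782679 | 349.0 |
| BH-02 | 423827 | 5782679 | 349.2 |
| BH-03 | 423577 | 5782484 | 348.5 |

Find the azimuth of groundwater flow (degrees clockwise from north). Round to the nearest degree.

∂h/∂x = (349.2 − 349.0) / (423827 − 423577) = +0.0008000
∂h/∂y = (348.5 − 349.0) / (5782484 − 5782679) = +0.002564
Flow direction (−∇h) has components (-0.0008000 E, -0.002564 N).
Azimuth = atan2(E, N) = atan2(-0.0008000, -0.002564) = 197.3° ≈ 197°.

197°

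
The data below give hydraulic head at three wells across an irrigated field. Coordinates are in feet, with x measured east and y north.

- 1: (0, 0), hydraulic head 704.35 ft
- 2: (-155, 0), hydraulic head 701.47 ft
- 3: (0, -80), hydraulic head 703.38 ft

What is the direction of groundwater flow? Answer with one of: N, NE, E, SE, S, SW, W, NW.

∂h/∂x = (701.47 − 704.35) / (-155 − 0) = +0.01858
∂h/∂y = (703.38 − 704.35) / (-80 − 0) = +0.01213
Flow = −∇h = (-0.01858 east, -0.01213 north), which points southwest.

SW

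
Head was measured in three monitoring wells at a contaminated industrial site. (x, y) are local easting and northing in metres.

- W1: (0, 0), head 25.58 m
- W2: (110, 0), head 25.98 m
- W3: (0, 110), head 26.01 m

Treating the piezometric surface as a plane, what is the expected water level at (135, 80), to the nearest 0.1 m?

26.4 m

∂h/∂x = (25.98 − 25.58) / (110 − 0) = +0.003636
∂h/∂y = (26.01 − 25.58) / (110 − 0) = +0.003909
h(135, 80) = 25.58 + (+0.003636)·(135) + (+0.003909)·(80) = 25.58 +0.491 +0.313 = 26.384 m.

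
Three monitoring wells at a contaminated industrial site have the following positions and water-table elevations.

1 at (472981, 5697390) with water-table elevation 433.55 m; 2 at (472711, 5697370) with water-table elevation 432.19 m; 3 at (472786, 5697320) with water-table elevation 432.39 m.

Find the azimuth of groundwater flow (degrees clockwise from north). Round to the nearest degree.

236°

Differences from 1: to 2 (Δx, Δy, Δh) = (-270, -20, -1.36); to 3 = (-195, -70, -1.16).
Solve a·Δx + b·Δy = Δh: det = (-270)·(-70) − (-195)·(-20) = 15000.
∂h/∂x = [(-1.36)·(-70) − (-1.16)·(-20)] / 15000 = +0.004800
∂h/∂y = [(-270)·(-1.16) − (-195)·(-1.36)] / 15000 = +0.003200
Flow direction (−∇h) has components (-0.004800 E, -0.003200 N).
Azimuth = atan2(E, N) = atan2(-0.004800, -0.003200) = 236.3° ≈ 236°.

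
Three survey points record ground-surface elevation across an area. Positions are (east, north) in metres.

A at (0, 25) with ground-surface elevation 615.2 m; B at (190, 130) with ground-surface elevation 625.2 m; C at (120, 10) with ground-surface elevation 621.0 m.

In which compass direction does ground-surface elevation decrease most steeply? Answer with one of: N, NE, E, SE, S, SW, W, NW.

W

With z = a·x + b·y + c and A as origin, the differences give:
  190·a + 105·b = +10.0
  120·a + (-15)·b = +5.8
Eliminate b (×(-15) and ×105, subtract): -15450·a = -759.00 → a = ∂z/∂x = +0.04913
Back-substitute: b = ∂z/∂y = +0.006343.
Steepest decrease is along −∇f = (-0.04913 E, -0.006343 N) → west.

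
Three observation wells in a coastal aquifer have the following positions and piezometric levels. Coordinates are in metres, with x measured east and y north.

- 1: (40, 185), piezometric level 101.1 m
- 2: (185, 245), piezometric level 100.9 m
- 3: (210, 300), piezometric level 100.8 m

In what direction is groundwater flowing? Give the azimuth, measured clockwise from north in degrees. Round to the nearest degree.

028°

Differences from 1: to 2 (Δx, Δy, Δh) = (145, 60, -0.2); to 3 = (170, 115, -0.3).
Solve a·Δx + b·Δy = Δh: det = 145·115 − 170·60 = 6475.
∂h/∂x = [(-0.2)·115 − (-0.3)·60] / 6475 = -0.0007722
∂h/∂y = [145·(-0.3) − 170·(-0.2)] / 6475 = -0.001467
Flow direction (−∇h) has components (+0.0007722 E, +0.001467 N).
Azimuth = atan2(E, N) = atan2(+0.0007722, +0.001467) = 27.8° ≈ 028°.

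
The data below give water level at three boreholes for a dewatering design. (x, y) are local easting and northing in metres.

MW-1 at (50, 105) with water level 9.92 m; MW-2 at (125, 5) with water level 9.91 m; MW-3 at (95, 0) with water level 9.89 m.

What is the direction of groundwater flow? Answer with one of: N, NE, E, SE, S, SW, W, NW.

SW

With h = a·x + b·y + c and MW-1 as origin, the differences give:
  75·a + (-100)·b = -0.01
  45·a + (-105)·b = -0.03
Eliminate b (×(-105) and ×(-100), subtract): -3375·a = -1.950 → a = ∂h/∂x = +0.0005778
Back-substitute: b = ∂h/∂y = +0.0005333.
Flow = −∇h = (-0.0005778 east, -0.0005333 north), which points southwest.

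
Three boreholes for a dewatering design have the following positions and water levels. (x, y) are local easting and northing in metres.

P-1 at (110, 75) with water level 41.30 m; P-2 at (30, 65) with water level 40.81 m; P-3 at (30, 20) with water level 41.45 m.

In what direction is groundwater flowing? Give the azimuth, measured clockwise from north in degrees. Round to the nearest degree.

331°

Differences from P-1: to P-2 (Δx, Δy, Δh) = (-80, -10, -0.49); to P-3 = (-80, -55, +0.15).
Solve a·Δx + b·Δy = Δh: det = (-80)·(-55) − (-80)·(-10) = 3600.
∂h/∂x = [(-0.49)·(-55) − (+0.15)·(-10)] / 3600 = +0.007903
∂h/∂y = [(-80)·(+0.15) − (-80)·(-0.49)] / 3600 = -0.01422
Flow direction (−∇h) has components (-0.007903 E, +0.01422 N).
Azimuth = atan2(E, N) = atan2(-0.007903, +0.01422) = 330.9° ≈ 331°.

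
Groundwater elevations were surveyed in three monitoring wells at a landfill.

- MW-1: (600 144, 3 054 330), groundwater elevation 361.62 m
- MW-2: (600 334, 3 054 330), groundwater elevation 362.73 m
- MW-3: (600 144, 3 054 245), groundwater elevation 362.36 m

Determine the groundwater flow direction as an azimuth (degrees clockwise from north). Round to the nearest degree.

326°

∂h/∂x = (362.73 − 361.62) / (600334 − 600144) = +0.005842
∂h/∂y = (362.36 − 361.62) / (3054245 − 3054330) = -0.008706
Flow direction (−∇h) has components (-0.005842 E, +0.008706 N).
Azimuth = atan2(E, N) = atan2(-0.005842, +0.008706) = 326.1° ≈ 326°.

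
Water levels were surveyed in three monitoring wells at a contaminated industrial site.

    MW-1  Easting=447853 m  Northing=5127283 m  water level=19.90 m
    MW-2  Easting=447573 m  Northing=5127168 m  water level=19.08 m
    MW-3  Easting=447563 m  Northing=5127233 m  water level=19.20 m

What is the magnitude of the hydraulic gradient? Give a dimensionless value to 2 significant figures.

0.0030

With h = a·x + b·y + c and MW-1 as origin, the differences give:
  (-280)·a + (-115)·b = -0.82
  (-290)·a + (-50)·b = -0.70
Eliminate b (×(-50) and ×(-115), subtract): -19350·a = -39.500 → a = ∂h/∂x = +0.002041
Back-substitute: b = ∂h/∂y = +0.002160.
|∇h| = √(0.002041² + 0.002160²) = 0.002972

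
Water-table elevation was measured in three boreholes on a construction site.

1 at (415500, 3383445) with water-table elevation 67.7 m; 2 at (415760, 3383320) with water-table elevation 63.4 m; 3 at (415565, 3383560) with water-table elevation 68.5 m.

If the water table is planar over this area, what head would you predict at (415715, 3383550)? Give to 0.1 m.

66.8 m

Differences from 1: to 2 (Δx, Δy, Δh) = (260, -125, -4.3); to 3 = (65, 115, +0.8).
Determinant of the coordinate differences = 260·115 − 65·(-125) = 38025.
∂h/∂x = [(-4.3)·115 − (+0.8)·(-125)] / 38025 = -0.01037
∂h/∂y = [260·(+0.8) − 65·(-4.3)] / 38025 = +0.01282
h(415715, 3383550) = 67.7 + (-0.01037)·(215) + (+0.01282)·(105) = 67.7 -2.231 +1.346 = 66.816 m.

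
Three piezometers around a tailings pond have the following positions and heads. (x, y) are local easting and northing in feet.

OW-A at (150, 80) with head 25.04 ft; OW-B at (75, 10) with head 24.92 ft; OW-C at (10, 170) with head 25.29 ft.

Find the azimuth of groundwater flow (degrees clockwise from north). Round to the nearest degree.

Taking OW-A as reference: OW-B−OW-A = (-75, -70, -0.12); OW-C−OW-A = (-140, 90, +0.25).
Solve a·Δx + b·Δy = Δh: det = (-75)·90 − (-140)·(-70) = -16550.
∂h/∂x = [(-0.12)·90 − (+0.25)·(-70)] / -16550 = -0.0004048
∂h/∂y = [(-75)·(+0.25) − (-140)·(-0.12)] / -16550 = +0.002148
Flow direction (−∇h) has components (+0.0004048 E, -0.002148 N).
Azimuth = atan2(E, N) = atan2(+0.0004048, -0.002148) = 169.3° ≈ 169°.

169°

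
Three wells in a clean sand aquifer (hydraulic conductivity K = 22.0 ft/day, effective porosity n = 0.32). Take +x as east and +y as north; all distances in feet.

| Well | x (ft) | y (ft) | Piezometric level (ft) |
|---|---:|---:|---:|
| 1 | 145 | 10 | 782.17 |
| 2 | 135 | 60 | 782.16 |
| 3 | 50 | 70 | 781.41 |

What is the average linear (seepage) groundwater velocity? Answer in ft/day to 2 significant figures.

0.63 ft/day

Taking 1 as reference: 2−1 = (-10, 50, -0.01); 3−1 = (-95, 60, -0.76).
Determinant of the coordinate differences = (-10)·60 − (-95)·50 = 4150.
∂h/∂x = [(-0.01)·60 − (-0.76)·50] / 4150 = +0.009012
∂h/∂y = [(-10)·(-0.76) − (-95)·(-0.01)] / 4150 = +0.001602
|∇h| = √(0.009012² + 0.001602²) = 0.009153
Seepage velocity v = K·i/n = 22.0 × 0.009153 / 0.32 = 0.6293 ft/day.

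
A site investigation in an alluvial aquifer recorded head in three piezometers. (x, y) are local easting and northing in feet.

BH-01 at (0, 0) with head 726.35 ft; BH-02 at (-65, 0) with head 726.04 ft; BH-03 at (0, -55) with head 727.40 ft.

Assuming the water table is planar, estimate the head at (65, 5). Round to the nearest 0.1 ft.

∂h/∂x = (726.04 − 726.35) / (-65 − 0) = +0.004769
∂h/∂y = (727.40 − 726.35) / (-55 − 0) = -0.01909
h(65, 5) = 726.35 + (+0.004769)·(65) + (-0.01909)·(5) = 726.35 +0.310 -0.095 = 726.565 ft.

726.6 ft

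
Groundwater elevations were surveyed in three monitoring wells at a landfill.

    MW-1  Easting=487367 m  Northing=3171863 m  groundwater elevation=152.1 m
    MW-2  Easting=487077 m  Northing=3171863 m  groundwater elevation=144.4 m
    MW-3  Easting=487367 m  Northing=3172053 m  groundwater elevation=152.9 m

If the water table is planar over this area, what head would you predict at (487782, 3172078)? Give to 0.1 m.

∂h/∂x = (144.4 − 152.1) / (487077 − 487367) = +0.02655
∂h/∂y = (152.9 − 152.1) / (3172053 − 3171863) = +0.004211
h(487782, 3172078) = 152.1 + (+0.02655)·(415) + (+0.004211)·(215) = 152.1 +11.019 +0.905 = 164.024 m.

164.0 m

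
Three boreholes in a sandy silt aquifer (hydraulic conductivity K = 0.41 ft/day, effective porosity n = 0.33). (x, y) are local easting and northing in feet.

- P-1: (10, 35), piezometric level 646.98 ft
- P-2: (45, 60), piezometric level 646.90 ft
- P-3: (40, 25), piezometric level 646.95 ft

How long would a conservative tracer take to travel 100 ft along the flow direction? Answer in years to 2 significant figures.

With h = a·x + b·y + c and P-1 as origin, the differences give:
  35·a + 25·b = -0.08
  30·a + (-10)·b = -0.03
Eliminate b (×(-10) and ×25, subtract): -1100·a = 1.550 → a = ∂h/∂x = -0.001409
Back-substitute: b = ∂h/∂y = -0.001227.
|∇h| = √(-0.001409² + -0.001227²) = 0.001868
Seepage velocity v = K·i/n = 0.41 × 0.001868 / 0.33 = 0.002321 ft/day.
t = 100 / 0.002321 = 4.308e+04 days = 118 years.

120 years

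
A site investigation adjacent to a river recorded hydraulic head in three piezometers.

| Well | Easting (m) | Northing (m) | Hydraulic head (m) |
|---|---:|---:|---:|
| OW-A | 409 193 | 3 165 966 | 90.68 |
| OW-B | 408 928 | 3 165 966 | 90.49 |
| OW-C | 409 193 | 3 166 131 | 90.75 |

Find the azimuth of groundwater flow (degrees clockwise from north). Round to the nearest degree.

∂h/∂x = (90.49 − 90.68) / (408928 − 409193) = +0.0007170
∂h/∂y = (90.75 − 90.68) / (3166131 − 3165966) = +0.0004242
Flow direction (−∇h) has components (-0.0007170 E, -0.0004242 N).
Azimuth = atan2(E, N) = atan2(-0.0007170, -0.0004242) = 239.4° ≈ 239°.

239°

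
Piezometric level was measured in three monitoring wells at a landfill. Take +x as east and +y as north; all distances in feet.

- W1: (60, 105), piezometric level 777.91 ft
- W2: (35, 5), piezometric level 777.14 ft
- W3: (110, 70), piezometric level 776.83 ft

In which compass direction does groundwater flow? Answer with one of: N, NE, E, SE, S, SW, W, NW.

SE

With h = a·x + b·y + c and W1 as origin, the differences give:
  (-25)·a + (-100)·b = -0.77
  50·a + (-35)·b = -1.08
Eliminate b (×(-35) and ×(-100), subtract): 5875·a = -81.050 → a = ∂h/∂x = -0.01380
Back-substitute: b = ∂h/∂y = +0.01115.
Flow = −∇h = (+0.01380 east, -0.01115 north), which points southeast.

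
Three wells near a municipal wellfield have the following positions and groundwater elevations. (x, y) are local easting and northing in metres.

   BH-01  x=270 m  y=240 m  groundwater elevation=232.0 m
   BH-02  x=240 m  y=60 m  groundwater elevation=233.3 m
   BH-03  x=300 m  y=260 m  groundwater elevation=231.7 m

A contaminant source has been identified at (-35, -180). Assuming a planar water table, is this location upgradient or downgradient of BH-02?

upgradient

Differences from BH-01: to BH-02 (Δx, Δy, Δh) = (-30, -180, +1.3); to BH-03 = (30, 20, -0.3).
Solve a·Δx + b·Δy = Δh: det = (-30)·20 − 30·(-180) = 4800.
∂h/∂x = [(+1.3)·20 − (-0.3)·(-180)] / 4800 = -0.005833
∂h/∂y = [(-30)·(-0.3) − 30·(+1.3)] / 4800 = -0.006250
Head at (-35, -180) = 232.0 + (-0.005833)·(-305) + (-0.006250)·(-420) = 236.40 m.
That is higher than the 233.3 m at BH-02, so the point is upgradient.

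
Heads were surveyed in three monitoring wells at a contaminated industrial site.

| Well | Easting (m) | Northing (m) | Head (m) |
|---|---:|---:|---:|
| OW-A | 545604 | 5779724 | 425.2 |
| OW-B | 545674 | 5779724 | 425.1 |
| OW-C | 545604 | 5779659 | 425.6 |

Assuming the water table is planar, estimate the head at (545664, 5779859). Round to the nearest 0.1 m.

424.3 m

∂h/∂x = (425.1 − 425.2) / (545674 − 545604) = -0.001429
∂h/∂y = (425.6 − 425.2) / (5779659 − 5779724) = -0.006154
h(545664, 5779859) = 425.2 + (-0.001429)·(60) + (-0.006154)·(135) = 425.2 -0.086 -0.831 = 424.284 m.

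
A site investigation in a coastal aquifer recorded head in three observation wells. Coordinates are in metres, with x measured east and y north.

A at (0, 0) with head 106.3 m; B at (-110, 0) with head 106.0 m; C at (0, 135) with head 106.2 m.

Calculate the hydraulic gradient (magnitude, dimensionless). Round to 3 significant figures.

0.00283

∂h/∂x = (106.0 − 106.3) / (-110 − 0) = +0.002727
∂h/∂y = (106.2 − 106.3) / (135 − 0) = -0.0007407
|∇h| = √(0.002727² + -0.0007407²) = 0.002826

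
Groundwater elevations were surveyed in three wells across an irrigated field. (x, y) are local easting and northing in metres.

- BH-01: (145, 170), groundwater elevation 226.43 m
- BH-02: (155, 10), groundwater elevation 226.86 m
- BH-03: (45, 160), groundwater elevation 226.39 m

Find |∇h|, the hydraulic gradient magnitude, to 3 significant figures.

0.00273

With h = a·x + b·y + c and BH-01 as origin, the differences give:
  10·a + (-160)·b = +0.43
  (-100)·a + (-10)·b = -0.04
Eliminate b (×(-10) and ×(-160), subtract): -16100·a = -10.700 → a = ∂h/∂x = +0.0006646
Back-substitute: b = ∂h/∂y = -0.002646.
|∇h| = √(0.0006646² + -0.002646²) = 0.002728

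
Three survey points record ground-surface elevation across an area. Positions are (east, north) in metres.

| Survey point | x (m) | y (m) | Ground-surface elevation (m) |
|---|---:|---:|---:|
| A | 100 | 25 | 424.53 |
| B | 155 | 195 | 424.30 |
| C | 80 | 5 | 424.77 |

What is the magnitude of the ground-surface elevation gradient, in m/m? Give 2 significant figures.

Taking A as reference: B−A = (55, 170, -0.23); C−A = (-20, -20, +0.24).
Solve a·Δx + b·Δy = Δz: det = 55·(-20) − (-20)·170 = 2300.
∂z/∂x = [(-0.23)·(-20) − (+0.24)·170] / 2300 = -0.01574
∂z/∂y = [55·(+0.24) − (-20)·(-0.23)] / 2300 = +0.003739
|∇f| = √(-0.01574² + 0.003739²) = 0.01618 m/m

0.016 m/m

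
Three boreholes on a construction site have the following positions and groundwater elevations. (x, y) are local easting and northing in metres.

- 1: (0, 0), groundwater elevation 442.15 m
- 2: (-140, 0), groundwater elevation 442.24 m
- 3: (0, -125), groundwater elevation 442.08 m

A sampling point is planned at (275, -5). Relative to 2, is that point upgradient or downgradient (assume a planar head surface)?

∂h/∂x = (442.24 − 442.15) / (-140 − 0) = -0.0006429
∂h/∂y = (442.08 − 442.15) / (-125 − 0) = +0.0005600
Head at (275, -5) = 442.15 + (-0.0006429)·(275) + (+0.0005600)·(-5) = 441.97 m.
That is lower than the 442.24 m at 2, so the point is downgradient.

downgradient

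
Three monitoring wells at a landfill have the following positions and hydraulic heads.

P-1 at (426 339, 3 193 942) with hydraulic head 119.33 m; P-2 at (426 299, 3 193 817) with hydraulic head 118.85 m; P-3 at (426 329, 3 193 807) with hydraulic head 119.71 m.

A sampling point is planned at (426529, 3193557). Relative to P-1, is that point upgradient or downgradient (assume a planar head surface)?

upgradient

With h = a·x + b·y + c and P-1 as origin, the differences give:
  (-40)·a + (-125)·b = -0.48
  (-10)·a + (-135)·b = +0.38
Eliminate b (×(-135) and ×(-125), subtract): 4150·a = 112.300 → a = ∂h/∂x = +0.02706
Back-substitute: b = ∂h/∂y = -0.004819.
Head at (426529, 3193557) = 119.33 + (+0.02706)·(190) + (-0.004819)·(-385) = 126.33 m.
That is higher than the 119.33 m at P-1, so the point is upgradient.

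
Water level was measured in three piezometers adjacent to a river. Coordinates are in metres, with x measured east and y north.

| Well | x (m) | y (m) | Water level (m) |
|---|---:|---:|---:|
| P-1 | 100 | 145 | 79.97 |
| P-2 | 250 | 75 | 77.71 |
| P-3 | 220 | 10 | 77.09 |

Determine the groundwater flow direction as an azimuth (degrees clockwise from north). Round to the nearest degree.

Taking P-1 as reference: P-2−P-1 = (150, -70, -2.26); P-3−P-1 = (120, -135, -2.88).
Determinant of the coordinate differences = 150·(-135) − 120·(-70) = -11850.
∂h/∂x = [(-2.26)·(-135) − (-2.88)·(-70)] / -11850 = -0.008734
∂h/∂y = [150·(-2.88) − 120·(-2.26)] / -11850 = +0.01357
Flow direction (−∇h) has components (+0.008734 E, -0.01357 N).
Azimuth = atan2(E, N) = atan2(+0.008734, -0.01357) = 147.2° ≈ 147°.

147°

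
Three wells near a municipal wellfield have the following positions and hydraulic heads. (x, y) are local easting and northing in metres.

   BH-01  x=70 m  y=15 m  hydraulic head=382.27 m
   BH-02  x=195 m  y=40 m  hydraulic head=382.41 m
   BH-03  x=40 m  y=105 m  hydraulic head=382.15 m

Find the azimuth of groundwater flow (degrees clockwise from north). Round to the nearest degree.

Differences from BH-01: to BH-02 (Δx, Δy, Δh) = (125, 25, +0.14); to BH-03 = (-30, 90, -0.12).
Solve a·Δx + b·Δy = Δh: det = 125·90 − (-30)·25 = 12000.
∂h/∂x = [(+0.14)·90 − (-0.12)·25] / 12000 = +0.001300
∂h/∂y = [125·(-0.12) − (-30)·(+0.14)] / 12000 = -0.0009000
Flow direction (−∇h) has components (-0.001300 E, +0.0009000 N).
Azimuth = atan2(E, N) = atan2(-0.001300, +0.0009000) = 304.7° ≈ 305°.

305°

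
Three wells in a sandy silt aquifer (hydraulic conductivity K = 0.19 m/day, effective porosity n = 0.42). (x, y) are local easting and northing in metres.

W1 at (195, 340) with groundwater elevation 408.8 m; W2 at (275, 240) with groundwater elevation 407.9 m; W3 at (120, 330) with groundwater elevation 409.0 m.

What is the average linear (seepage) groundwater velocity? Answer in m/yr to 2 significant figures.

Differences from W1: to W2 (Δx, Δy, Δh) = (80, -100, -0.9); to W3 = (-75, -10, +0.2).
Solve a·Δx + b·Δy = Δh: det = 80·(-10) − (-75)·(-100) = -8300.
∂h/∂x = [(-0.9)·(-10) − (+0.2)·(-100)] / -8300 = -0.003494
∂h/∂y = [80·(+0.2) − (-75)·(-0.9)] / -8300 = +0.006205
|∇h| = √(-0.003494² + 0.006205²) = 0.007121
Seepage velocity v = K·i/n = 0.19 × 0.007121 / 0.42 = 0.003221 m/day = 1.176 m/yr.

1.2 m/yr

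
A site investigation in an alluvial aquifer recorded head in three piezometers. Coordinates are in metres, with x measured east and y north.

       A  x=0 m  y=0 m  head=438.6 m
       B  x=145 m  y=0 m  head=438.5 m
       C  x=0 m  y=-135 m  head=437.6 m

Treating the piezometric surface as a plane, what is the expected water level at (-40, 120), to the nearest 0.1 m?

∂h/∂x = (438.5 − 438.6) / (145 − 0) = -0.0006897
∂h/∂y = (437.6 − 438.6) / (-135 − 0) = +0.007407
h(-40, 120) = 438.6 + (-0.0006897)·(-40) + (+0.007407)·(120) = 438.6 +0.028 +0.889 = 439.516 m.

439.5 m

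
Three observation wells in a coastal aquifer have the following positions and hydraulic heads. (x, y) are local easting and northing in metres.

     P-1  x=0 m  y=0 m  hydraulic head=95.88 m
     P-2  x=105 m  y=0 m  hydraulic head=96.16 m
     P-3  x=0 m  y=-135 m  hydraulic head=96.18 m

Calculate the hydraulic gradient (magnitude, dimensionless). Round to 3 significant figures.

∂h/∂x = (96.16 − 95.88) / (105 − 0) = +0.002667
∂h/∂y = (96.18 − 95.88) / (-135 − 0) = -0.002222
|∇h| = √(0.002667² + -0.002222²) = 0.003471

0.00347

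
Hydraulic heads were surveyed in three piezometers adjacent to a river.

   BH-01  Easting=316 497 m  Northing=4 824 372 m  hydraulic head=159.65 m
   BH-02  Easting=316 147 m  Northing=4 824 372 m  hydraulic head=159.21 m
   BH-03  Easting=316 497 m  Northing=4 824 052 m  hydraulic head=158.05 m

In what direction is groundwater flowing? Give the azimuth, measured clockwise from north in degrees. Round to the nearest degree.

194°

∂h/∂x = (159.21 − 159.65) / (316147 − 316497) = +0.001257
∂h/∂y = (158.05 − 159.65) / (4824052 − 4824372) = +0.005000
Flow direction (−∇h) has components (-0.001257 E, -0.005000 N).
Azimuth = atan2(E, N) = atan2(-0.001257, -0.005000) = 194.1° ≈ 194°.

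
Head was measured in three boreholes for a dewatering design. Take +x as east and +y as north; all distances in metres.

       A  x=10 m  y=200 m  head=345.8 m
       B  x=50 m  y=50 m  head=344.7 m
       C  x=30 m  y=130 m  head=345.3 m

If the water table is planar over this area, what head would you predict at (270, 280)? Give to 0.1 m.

Three-point gradient (reference A): Δ to B = (40, -150, -1.1), Δ to C = (20, -70, -0.5).
∂h/∂x = +0.01000, ∂h/∂y = +0.01000 (det = 200).
h(270, 280) = 345.8 + (+0.01000)·(260) + (+0.01000)·(80) = 345.8 +2.600 +0.800 = 349.200 m.

349.2 m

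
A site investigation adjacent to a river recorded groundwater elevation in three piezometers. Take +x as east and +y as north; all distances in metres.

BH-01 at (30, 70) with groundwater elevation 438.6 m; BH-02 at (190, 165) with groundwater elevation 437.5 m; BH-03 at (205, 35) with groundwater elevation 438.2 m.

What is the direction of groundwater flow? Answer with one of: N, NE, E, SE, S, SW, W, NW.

With h = a·x + b·y + c and BH-01 as origin, the differences give:
  160·a + 95·b = -1.1
  175·a + (-35)·b = -0.4
Eliminate b (×(-35) and ×95, subtract): -22225·a = 76.50 → a = ∂h/∂x = -0.003442
Back-substitute: b = ∂h/∂y = -0.005782.
Flow = −∇h = (+0.003442 east, +0.005782 north), which points northeast.

NE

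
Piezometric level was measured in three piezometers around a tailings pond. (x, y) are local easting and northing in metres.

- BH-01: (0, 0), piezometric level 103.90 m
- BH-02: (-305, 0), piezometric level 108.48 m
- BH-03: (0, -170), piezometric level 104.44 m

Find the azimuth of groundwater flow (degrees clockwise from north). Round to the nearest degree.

078°

∂h/∂x = (108.48 − 103.90) / (-305 − 0) = -0.01502
∂h/∂y = (104.44 − 103.90) / (-170 − 0) = -0.003176
Flow direction (−∇h) has components (+0.01502 E, +0.003176 N).
Azimuth = atan2(E, N) = atan2(+0.01502, +0.003176) = 78.1° ≈ 078°.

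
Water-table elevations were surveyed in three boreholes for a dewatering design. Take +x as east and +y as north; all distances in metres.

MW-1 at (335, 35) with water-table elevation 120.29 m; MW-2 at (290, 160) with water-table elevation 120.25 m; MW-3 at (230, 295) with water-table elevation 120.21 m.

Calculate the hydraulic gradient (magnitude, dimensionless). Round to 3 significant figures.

Differences from MW-1: to MW-2 (Δx, Δy, Δh) = (-45, 125, -0.04); to MW-3 = (-105, 260, -0.08).
Solve a·Δx + b·Δy = Δh: det = (-45)·260 − (-105)·125 = 1425.
∂h/∂x = [(-0.04)·260 − (-0.08)·125] / 1425 = -0.0002807
∂h/∂y = [(-45)·(-0.08) − (-105)·(-0.04)] / 1425 = -0.0004211
|∇h| = √(-0.0002807² + -0.0004211²) = 0.0005061

0.000506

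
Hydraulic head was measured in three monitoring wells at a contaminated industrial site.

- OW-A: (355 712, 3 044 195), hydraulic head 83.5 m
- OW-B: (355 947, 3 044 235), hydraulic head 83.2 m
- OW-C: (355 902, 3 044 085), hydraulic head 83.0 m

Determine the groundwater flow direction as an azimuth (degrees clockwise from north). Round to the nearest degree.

With h = a·x + b·y + c and OW-A as origin, the differences give:
  235·a + 40·b = -0.3
  190·a + (-110)·b = -0.5
Eliminate b (×(-110) and ×40, subtract): -33450·a = 53.00 → a = ∂h/∂x = -0.001584
Back-substitute: b = ∂h/∂y = +0.001809.
Flow direction (−∇h) has components (+0.001584 E, -0.001809 N).
Azimuth = atan2(E, N) = atan2(+0.001584, -0.001809) = 138.8° ≈ 139°.

139°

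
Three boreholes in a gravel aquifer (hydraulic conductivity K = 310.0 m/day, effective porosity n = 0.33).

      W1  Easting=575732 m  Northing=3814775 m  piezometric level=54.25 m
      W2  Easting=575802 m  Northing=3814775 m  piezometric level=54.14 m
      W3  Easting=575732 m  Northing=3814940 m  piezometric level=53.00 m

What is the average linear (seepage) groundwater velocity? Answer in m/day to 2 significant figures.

∂h/∂x = (54.14 − 54.25) / (575802 − 575732) = -0.001571
∂h/∂y = (53.00 − 54.25) / (3814940 − 3814775) = -0.007576
|∇h| = √(-0.001571² + -0.007576²) = 0.007737
Seepage velocity v = K·i/n = 310.0 × 0.007737 / 0.33 = 7.268 m/day.

7.3 m/day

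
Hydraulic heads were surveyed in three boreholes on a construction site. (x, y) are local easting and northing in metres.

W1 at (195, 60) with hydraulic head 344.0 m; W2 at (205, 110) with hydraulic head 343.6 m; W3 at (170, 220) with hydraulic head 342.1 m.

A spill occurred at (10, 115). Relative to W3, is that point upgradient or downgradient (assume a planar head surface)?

Taking W1 as reference: W2−W1 = (10, 50, -0.4); W3−W1 = (-25, 160, -1.9).
Determinant of the coordinate differences = 10·160 − (-25)·50 = 2850.
∂h/∂x = [(-0.4)·160 − (-1.9)·50] / 2850 = +0.01088
∂h/∂y = [10·(-1.9) − (-25)·(-0.4)] / 2850 = -0.01018
Head at (10, 115) = 344.0 + (+0.01088)·(-185) + (-0.01018)·(55) = 341.43 m.
That is lower than the 342.1 m at W3, so the point is downgradient.

downgradient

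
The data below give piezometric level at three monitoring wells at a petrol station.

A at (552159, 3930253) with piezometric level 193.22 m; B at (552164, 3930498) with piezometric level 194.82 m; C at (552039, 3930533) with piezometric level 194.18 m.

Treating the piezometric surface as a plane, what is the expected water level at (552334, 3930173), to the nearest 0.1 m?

Three-point gradient (reference A): Δ to B = (5, 245, +1.60), Δ to C = (-120, 280, +0.96).
∂h/∂x = +0.006909, ∂h/∂y = +0.006390 (det = 30800).
h(552334, 3930173) = 193.22 + (+0.006909)·(175) + (+0.006390)·(-80) = 193.22 +1.209 -0.511 = 193.918 m.

193.9 m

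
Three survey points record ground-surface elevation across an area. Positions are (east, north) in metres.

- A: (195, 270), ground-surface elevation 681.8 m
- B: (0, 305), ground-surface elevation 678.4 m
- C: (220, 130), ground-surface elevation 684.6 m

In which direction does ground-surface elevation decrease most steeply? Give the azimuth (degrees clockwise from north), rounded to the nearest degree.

Three-point gradient (reference A): Δ to B = (-195, 35, -3.4), Δ to C = (25, -140, +2.8).
∂z/∂x = +0.01430, ∂z/∂y = -0.01745 (det = 26425).
Steepest decrease is along −∇f: components (-0.01430 E, +0.01745 N).
Azimuth = atan2(-0.01430, +0.01745) = 320.6° ≈ 321°.

321°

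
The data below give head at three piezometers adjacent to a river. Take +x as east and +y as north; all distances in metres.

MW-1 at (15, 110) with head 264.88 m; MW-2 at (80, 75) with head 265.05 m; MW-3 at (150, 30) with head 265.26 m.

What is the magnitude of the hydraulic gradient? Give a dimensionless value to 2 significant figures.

0.0037

Taking MW-1 as reference: MW-2−MW-1 = (65, -35, +0.17); MW-3−MW-1 = (135, -80, +0.38).
Solve a·Δx + b·Δy = Δh: det = 65·(-80) − 135·(-35) = -475.
∂h/∂x = [(+0.17)·(-80) − (+0.38)·(-35)] / -475 = +0.0006316
∂h/∂y = [65·(+0.38) − 135·(+0.17)] / -475 = -0.003684
|∇h| = √(0.0006316² + -0.003684²) = 0.003738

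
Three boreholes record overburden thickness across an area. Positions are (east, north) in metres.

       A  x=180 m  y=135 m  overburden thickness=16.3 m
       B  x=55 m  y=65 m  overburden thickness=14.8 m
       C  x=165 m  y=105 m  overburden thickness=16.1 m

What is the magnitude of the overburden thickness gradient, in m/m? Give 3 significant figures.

0.0115 m/m

With d = a·x + b·y + c and A as origin, the differences give:
  (-125)·a + (-70)·b = -1.5
  (-15)·a + (-30)·b = -0.2
Eliminate b (×(-30) and ×(-70), subtract): 2700·a = 31.00 → a = ∂d/∂x = +0.01148
Back-substitute: b = ∂d/∂y = +0.0009259.
|∇f| = √(0.01148² + 0.0009259²) = 0.01152 m/m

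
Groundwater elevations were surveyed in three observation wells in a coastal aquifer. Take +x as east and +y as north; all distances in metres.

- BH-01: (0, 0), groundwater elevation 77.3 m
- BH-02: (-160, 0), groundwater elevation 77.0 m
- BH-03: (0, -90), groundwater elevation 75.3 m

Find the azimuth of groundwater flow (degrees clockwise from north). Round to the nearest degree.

∂h/∂x = (77.0 − 77.3) / (-160 − 0) = +0.001875
∂h/∂y = (75.3 − 77.3) / (-90 − 0) = +0.02222
Flow direction (−∇h) has components (-0.001875 E, -0.02222 N).
Azimuth = atan2(E, N) = atan2(-0.001875, -0.02222) = 184.8° ≈ 185°.

185°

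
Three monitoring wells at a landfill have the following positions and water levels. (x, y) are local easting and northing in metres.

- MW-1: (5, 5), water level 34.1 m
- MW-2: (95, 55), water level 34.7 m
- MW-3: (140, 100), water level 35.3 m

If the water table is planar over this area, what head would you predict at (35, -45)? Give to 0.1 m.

Taking MW-1 as reference: MW-2−MW-1 = (90, 50, +0.6); MW-3−MW-1 = (135, 95, +1.2).
Determinant of the coordinate differences = 90·95 − 135·50 = 1800.
∂h/∂x = [(+0.6)·95 − (+1.2)·50] / 1800 = -0.001667
∂h/∂y = [90·(+1.2) − 135·(+0.6)] / 1800 = +0.01500
h(35, -45) = 34.1 + (-0.001667)·(30) + (+0.01500)·(-50) = 34.1 -0.050 -0.750 = 33.300 m.

33.3 m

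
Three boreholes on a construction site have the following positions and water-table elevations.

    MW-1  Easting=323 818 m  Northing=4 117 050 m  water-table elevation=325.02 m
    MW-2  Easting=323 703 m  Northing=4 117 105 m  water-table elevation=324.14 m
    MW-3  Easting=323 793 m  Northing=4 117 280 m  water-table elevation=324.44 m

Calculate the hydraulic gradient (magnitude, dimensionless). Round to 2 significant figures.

0.0070

Taking MW-1 as reference: MW-2−MW-1 = (-115, 55, -0.88); MW-3−MW-1 = (-25, 230, -0.58).
Solve a·Δx + b·Δy = Δh: det = (-115)·230 − (-25)·55 = -25075.
∂h/∂x = [(-0.88)·230 − (-0.58)·55] / -25075 = +0.006800
∂h/∂y = [(-115)·(-0.58) − (-25)·(-0.88)] / -25075 = -0.001783
|∇h| = √(0.006800² + -0.001783²) = 0.00703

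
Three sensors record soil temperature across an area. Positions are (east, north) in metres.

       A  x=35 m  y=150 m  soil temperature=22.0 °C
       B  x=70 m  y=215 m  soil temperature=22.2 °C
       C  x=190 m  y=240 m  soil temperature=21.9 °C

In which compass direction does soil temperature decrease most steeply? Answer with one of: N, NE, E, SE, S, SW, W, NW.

SE

With T = a·x + b·y + c and A as origin, the differences give:
  35·a + 65·b = +0.2
  155·a + 90·b = -0.1
Eliminate b (×90 and ×65, subtract): -6925·a = 24.50 → a = ∂T/∂x = -0.003538
Back-substitute: b = ∂T/∂y = +0.004982.
Steepest decrease is along −∇f = (+0.003538 E, -0.004982 N) → southeast.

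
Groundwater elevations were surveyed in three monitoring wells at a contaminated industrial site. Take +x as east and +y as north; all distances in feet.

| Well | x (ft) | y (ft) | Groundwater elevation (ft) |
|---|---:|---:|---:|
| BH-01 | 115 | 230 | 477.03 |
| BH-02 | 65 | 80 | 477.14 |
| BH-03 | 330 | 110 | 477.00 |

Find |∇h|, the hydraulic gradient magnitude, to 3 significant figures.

0.000741

Differences from BH-01: to BH-02 (Δx, Δy, Δh) = (-50, -150, +0.11); to BH-03 = (215, -120, -0.03).
Determinant of the coordinate differences = (-50)·(-120) − 215·(-150) = 38250.
∂h/∂x = [(+0.11)·(-120) − (-0.03)·(-150)] / 38250 = -0.0004627
∂h/∂y = [(-50)·(-0.03) − 215·(+0.11)] / 38250 = -0.0005791
|∇h| = √(-0.0004627² + -0.0005791²) = 0.0007412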